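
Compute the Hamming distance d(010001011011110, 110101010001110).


Count differing positions: ^ . . ^ . . . . ^ . ^ . . . . = 4 differences

4


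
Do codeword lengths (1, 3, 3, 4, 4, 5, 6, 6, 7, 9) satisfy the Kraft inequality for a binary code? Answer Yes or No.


Kraft sum = sum(2^(-l_i)) = 0.9473, need <= 1. Result: satisfied (a binary prefix-free code with these lengths exists)

Yes


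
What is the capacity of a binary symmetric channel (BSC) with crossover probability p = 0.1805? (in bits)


H(p) = -p*log2(p) - (1-p)*log2(1-p) = -0.1805*log2(0.1805) - 0.8195*log2(0.8195) = 0.445822 + 0.235347 = 0.6812. C = 1 - H(p) = 1 - 0.6812 = 0.3188

0.3188 bits


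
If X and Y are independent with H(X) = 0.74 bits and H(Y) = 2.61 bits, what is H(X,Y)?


For independent variables, H(X,Y) = H(X) + H(Y) = 0.74 + 2.61 = 3.35

3.35 bits


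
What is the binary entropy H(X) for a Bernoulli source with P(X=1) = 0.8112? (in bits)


H = -p*log2(p) - (1-p)*log2(1-p). -0.8112*log2(0.8112) = 0.244877; -0.1888*log2(0.1888) = 0.454077. H = 0.244877 + 0.454077 = 0.699

0.699 bits


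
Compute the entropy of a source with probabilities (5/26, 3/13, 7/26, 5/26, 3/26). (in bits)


H = -sum(p_i * log2(p_i)). Terms: -(5/26)*log2(5/26) = 0.457406; -(3/13)*log2(3/13) = 0.488187; -(7/26)*log2(7/26) = 0.509677; -(5/26)*log2(5/26) = 0.457406; -(3/26)*log2(3/26) = 0.359478. H = 0.457406 + 0.488187 + 0.509677 + 0.457406 + 0.359478 = 2.2722

2.2722 bits


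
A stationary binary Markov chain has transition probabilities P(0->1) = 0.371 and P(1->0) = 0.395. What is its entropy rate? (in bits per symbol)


Stationary distribution: pi_0 = p10/(p01+p10) = 0.5157, pi_1 = 0.4843. Entropy rate H' = pi_0*H(p01) + pi_1*H(p10) = 0.5157*0.9514 + 0.4843*0.968 = 0.9594

0.9594 bits/symbol


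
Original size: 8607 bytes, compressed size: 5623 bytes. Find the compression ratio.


Ratio = original / compressed = 8607 / 5623 = 1.5307

1.5307


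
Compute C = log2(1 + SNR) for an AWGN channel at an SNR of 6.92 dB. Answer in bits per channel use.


SNR_linear = 10^(6.92/10) = 4.9204; C = log2(1 + SNR_linear) = log2(1 + 4.9204) = 2.5657

2.5657 bits/channel use


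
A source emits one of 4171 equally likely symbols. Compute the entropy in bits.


H = log2(n) = log2(4171) = 12.0262

12.0262 bits


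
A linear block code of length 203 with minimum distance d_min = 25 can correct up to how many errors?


Correction capability = floor((d-1)/2) = floor((25-1)/2) = 12

12 errors


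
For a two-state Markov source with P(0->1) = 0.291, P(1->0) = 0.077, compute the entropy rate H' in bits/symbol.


Stationary distribution: pi_0 = p10/(p01+p10) = 0.2092, pi_1 = 0.7908. Entropy rate H' = pi_0*H(p01) + pi_1*H(p10) = 0.2092*0.87 + 0.7908*0.3915 = 0.4916

0.4916 bits/symbol


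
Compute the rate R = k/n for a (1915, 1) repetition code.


Rate = k/n = 1/1915

1/1915


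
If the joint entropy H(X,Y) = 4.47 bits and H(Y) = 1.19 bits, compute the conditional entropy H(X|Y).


H(X|Y) = H(X,Y) - H(Y) = 4.47 - 1.19 = 3.28

3.28 bits


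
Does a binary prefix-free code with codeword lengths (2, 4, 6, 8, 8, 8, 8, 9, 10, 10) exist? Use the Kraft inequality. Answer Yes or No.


Kraft sum = sum(2^(-l_i)) = 0.3477, need <= 1. Result: satisfied (a binary prefix-free code with these lengths exists)

Yes


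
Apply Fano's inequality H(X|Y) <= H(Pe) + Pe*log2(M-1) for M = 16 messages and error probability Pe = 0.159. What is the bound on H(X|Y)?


H(Pe) = -Pe*log2(Pe) - (1-Pe)*log2(1-Pe) = -0.159*log2(0.159) - 0.841*log2(0.841) = 0.421811 + 0.210101 = 0.6319. Pe*log2(M-1) = 0.159*log2(15) = 0.621196. Bound = H(Pe) + Pe*log2(M-1) = 0.421811 + 0.210101 + 0.621196 = 1.2531

1.2531 bits


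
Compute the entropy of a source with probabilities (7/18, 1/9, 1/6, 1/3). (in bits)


H = -sum(p_i * log2(p_i)). Terms: -(7/18)*log2(7/18) = 0.529888; -(1/9)*log2(1/9) = 0.352214; -(1/6)*log2(1/6) = 0.430827; -(1/3)*log2(1/3) = 0.528321. H = 0.529888 + 0.352214 + 0.430827 + 0.528321 = 1.8413

1.8413 bits


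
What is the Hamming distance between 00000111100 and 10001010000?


Count differing positions: ^ . . . ^ ^ . ^ ^ . . = 5 differences

5


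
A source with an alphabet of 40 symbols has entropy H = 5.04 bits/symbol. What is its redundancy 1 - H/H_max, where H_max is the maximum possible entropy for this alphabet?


H_max = log2(K) = log2(40) = 5.3219 bits/symbol. Redundancy = 1 - H/H_max = 1 - 5.04/5.3219 = 1 - 0.947 = 0.053

0.053


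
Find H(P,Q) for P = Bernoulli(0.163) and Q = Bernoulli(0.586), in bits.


H(P,Q) = -p*log2(q) - (1-p)*log2(1-q). -0.163*log2(0.586) = 0.125677; -0.837*log2(0.414) = 1.064913. H(P,Q) = 0.125677 + 1.064913 = 1.1906

1.1906 bits


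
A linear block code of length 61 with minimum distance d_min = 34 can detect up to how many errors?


Detection capability = d_min - 1 = 34 - 1 = 33

33 errors


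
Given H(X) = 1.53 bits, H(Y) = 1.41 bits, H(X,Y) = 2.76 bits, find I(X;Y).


I(X;Y) = H(X) + H(Y) - H(X,Y) = 1.53 + 1.41 - 2.76 = 0.18

0.18 bits


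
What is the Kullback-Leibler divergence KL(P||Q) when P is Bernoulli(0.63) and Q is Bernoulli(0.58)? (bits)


KL = p*log2(p/q) + (1-p)*log2((1-p)/(1-q)) = 0.63*log2(0.63/0.58) + 0.37*log2(0.37/0.42) = 0.0075

0.0075 bits


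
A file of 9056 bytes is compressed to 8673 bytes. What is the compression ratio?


Ratio = original / compressed = 9056 / 8673 = 1.0442

1.0442


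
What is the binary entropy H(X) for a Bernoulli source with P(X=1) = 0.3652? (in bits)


H = -p*log2(p) - (1-p)*log2(1-p). -0.3652*log2(0.3652) = 0.530724; -0.6348*log2(0.6348) = 0.416191. H = 0.530724 + 0.416191 = 0.9469

0.9469 bits


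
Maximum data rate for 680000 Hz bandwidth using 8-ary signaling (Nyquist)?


Rate = 2 * B * log2(M) = 2 * 680000 * 3.0 = 4080000.0

4080000.0 bps


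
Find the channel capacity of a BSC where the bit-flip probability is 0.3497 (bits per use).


H(p) = -p*log2(p) - (1-p)*log2(1-p) = -0.3497*log2(0.3497) - 0.6503*log2(0.6503) = 0.530079 + 0.403721 = 0.9338. C = 1 - H(p) = 1 - 0.9338 = 0.0662

0.0662 bits


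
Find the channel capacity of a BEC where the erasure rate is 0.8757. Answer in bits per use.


C = 1 - epsilon = 1 - 0.8757 = 0.1243

0.1243 bits


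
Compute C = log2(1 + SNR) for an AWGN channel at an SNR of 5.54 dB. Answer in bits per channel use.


SNR_linear = 10^(5.54/10) = 3.581; C = log2(1 + SNR_linear) = log2(1 + 3.581) = 2.1957

2.1957 bits/channel use


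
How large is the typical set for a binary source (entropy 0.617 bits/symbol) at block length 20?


log2|A_typical| = nH = 20 * 0.617 = 12.34, so |A_typical| ~ 2^12.34 = 5.185e+03

5.185e+03


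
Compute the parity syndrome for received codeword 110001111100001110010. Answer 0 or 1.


Syndrome = XOR of all bits = 1 XOR 1 XOR 0 XOR 0 XOR 0 XOR 1 XOR 1 XOR 1 XOR 1 XOR 1 XOR 0 XOR 0 XOR 0 XOR 0 XOR 1 XOR 1 XOR 1 XOR 0 XOR 0 XOR 1 XOR 0 = 1

1


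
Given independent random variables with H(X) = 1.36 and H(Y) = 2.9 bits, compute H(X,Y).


For independent variables, H(X,Y) = H(X) + H(Y) = 1.36 + 2.9 = 4.26

4.26 bits


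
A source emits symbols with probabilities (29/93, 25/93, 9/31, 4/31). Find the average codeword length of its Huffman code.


Huffman construction (repeatedly merge the two least-probable nodes; each merge adds 1 bit to every symbol beneath it): 4/31 + 25/93 = 37/93; 9/31 + 29/93 = 56/93; 37/93 + 56/93 = 1. Resulting codeword lengths (in the order the probabilities were given): (2, 2, 2, 2). L_avg = sum(p_i * l_i) = 29/93*2 + 25/93*2 + 9/31*2 + 4/31*2 = 2

2.0 bits


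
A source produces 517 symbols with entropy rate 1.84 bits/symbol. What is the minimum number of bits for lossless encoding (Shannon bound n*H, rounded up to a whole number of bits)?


Minimum bits >= n * H = 517 * 1.84 = 951.28, rounded up to a whole number of bits = 952

952 bits


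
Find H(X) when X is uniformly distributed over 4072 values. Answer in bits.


H = log2(n) = log2(4072) = 11.9915

11.9915 bits


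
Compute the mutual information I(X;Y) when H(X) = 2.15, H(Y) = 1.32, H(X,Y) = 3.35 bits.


I(X;Y) = H(X) + H(Y) - H(X,Y) = 2.15 + 1.32 - 3.35 = 0.12

0.12 bits


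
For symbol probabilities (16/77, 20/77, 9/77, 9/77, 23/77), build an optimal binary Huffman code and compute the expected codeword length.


Huffman construction (repeatedly merge the two least-probable nodes; each merge adds 1 bit to every symbol beneath it): 9/77 + 9/77 = 18/77; 16/77 + 18/77 = 34/77; 20/77 + 23/77 = 43/77; 34/77 + 43/77 = 1. Resulting codeword lengths (in the order the probabilities were given): (2, 2, 3, 3, 2). L_avg = sum(p_i * l_i) = 16/77*2 + 20/77*2 + 9/77*3 + 9/77*3 + 23/77*2 = 172/77 = 2.2338

2.2338 bits


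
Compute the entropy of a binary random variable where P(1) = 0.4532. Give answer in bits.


H = -p*log2(p) - (1-p)*log2(1-p). -0.4532*log2(0.4532) = 0.517455; -0.5468*log2(0.5468) = 0.476216. H = 0.517455 + 0.476216 = 0.9937

0.9937 bits


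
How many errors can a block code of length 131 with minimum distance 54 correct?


Correction capability = floor((d-1)/2) = floor((54-1)/2) = 26

26 errors


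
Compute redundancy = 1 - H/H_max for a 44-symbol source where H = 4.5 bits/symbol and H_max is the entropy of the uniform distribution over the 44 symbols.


H_max = log2(K) = log2(44) = 5.4594 bits/symbol. Redundancy = 1 - H/H_max = 1 - 4.5/5.4594 = 1 - 0.8243 = 0.1757

0.1757


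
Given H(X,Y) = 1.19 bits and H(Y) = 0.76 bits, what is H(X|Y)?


H(X|Y) = H(X,Y) - H(Y) = 1.19 - 0.76 = 0.43

0.43 bits


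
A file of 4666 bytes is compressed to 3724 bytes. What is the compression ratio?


Ratio = original / compressed = 4666 / 3724 = 1.253

1.253


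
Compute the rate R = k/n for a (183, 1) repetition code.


Rate = k/n = 1/183

1/183


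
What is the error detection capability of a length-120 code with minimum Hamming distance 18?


Detection capability = d_min - 1 = 18 - 1 = 17

17 errors


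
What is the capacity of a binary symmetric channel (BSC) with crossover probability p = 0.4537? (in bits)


H(p) = -p*log2(p) - (1-p)*log2(1-p) = -0.4537*log2(0.4537) - 0.5463*log2(0.5463) = 0.517304 + 0.476502 = 0.9938. C = 1 - H(p) = 1 - 0.9938 = 0.0062

0.0062 bits


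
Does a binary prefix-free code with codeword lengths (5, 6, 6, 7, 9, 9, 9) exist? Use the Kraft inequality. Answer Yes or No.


Kraft sum = sum(2^(-l_i)) = 0.0762, need <= 1. Result: satisfied (a binary prefix-free code with these lengths exists)

Yes


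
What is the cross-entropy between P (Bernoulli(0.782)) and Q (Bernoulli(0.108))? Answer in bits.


H(P,Q) = -p*log2(q) - (1-p)*log2(1-q). -0.782*log2(0.108) = 2.510921; -0.218*log2(0.892) = 0.035945. H(P,Q) = 2.510921 + 0.035945 = 2.5469

2.5469 bits


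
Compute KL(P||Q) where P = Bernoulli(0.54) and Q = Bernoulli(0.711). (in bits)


KL = p*log2(p/q) + (1-p)*log2((1-p)/(1-q)) = 0.54*log2(0.54/0.711) + 0.46*log2(0.46/0.289) = 0.0941

0.0941 bits


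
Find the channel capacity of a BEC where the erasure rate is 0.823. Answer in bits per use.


C = 1 - epsilon = 1 - 0.823 = 0.177

0.177 bits


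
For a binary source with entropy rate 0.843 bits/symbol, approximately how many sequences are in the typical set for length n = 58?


log2|A_typical| = nH = 58 * 0.843 = 48.894, so |A_typical| ~ 2^48.894 = 5.231e+14

5.231e+14


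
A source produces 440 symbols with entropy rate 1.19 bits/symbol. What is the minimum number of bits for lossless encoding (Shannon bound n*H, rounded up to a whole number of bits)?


Minimum bits >= n * H = 440 * 1.19 = 523.6, rounded up to a whole number of bits = 524

524 bits


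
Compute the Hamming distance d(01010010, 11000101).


Count differing positions: ^ . . ^ . ^ ^ ^ = 5 differences

5


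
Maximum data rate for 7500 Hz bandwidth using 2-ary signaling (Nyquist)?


Rate = 2 * B * log2(M) = 2 * 7500 * 1.0 = 15000.0

15000.0 bps


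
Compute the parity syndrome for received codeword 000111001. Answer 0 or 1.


Syndrome = XOR of all bits = 0 XOR 0 XOR 0 XOR 1 XOR 1 XOR 1 XOR 0 XOR 0 XOR 1 = 0

0


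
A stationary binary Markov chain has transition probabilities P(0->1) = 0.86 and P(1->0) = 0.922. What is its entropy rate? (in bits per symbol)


Stationary distribution: pi_0 = p10/(p01+p10) = 0.5174, pi_1 = 0.4826. Entropy rate H' = pi_0*H(p01) + pi_1*H(p10) = 0.5174*0.5842 + 0.4826*0.3951 = 0.493

0.493 bits/symbol


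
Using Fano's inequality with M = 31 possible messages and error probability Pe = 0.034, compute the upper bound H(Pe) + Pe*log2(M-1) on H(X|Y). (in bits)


H(Pe) = -Pe*log2(Pe) - (1-Pe)*log2(1-Pe) = -0.034*log2(0.034) - 0.966*log2(0.966) = 0.165863 + 0.048208 = 0.2141. Pe*log2(M-1) = 0.034*log2(30) = 0.166834. Bound = H(Pe) + Pe*log2(M-1) = 0.165863 + 0.048208 + 0.166834 = 0.3809

0.3809 bits


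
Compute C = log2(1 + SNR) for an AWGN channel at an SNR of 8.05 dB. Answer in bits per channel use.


SNR_linear = 10^(8.05/10) = 6.3826; C = log2(1 + SNR_linear) = log2(1 + 6.3826) = 2.8841

2.8841 bits/channel use


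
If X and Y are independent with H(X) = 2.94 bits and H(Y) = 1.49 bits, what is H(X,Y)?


For independent variables, H(X,Y) = H(X) + H(Y) = 2.94 + 1.49 = 4.43

4.43 bits


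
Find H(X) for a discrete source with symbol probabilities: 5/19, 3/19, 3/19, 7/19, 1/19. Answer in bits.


H = -sum(p_i * log2(p_i)). Terms: -(5/19)*log2(5/19) = 0.506842; -(3/19)*log2(3/19) = 0.420468; -(3/19)*log2(3/19) = 0.420468; -(7/19)*log2(7/19) = 0.530737; -(1/19)*log2(1/19) = 0.223575. H = 0.506842 + 0.420468 + 0.420468 + 0.530737 + 0.223575 = 2.1021

2.1021 bits


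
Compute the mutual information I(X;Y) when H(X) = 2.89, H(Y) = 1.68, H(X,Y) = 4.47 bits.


I(X;Y) = H(X) + H(Y) - H(X,Y) = 2.89 + 1.68 - 4.47 = 0.1

0.1 bits


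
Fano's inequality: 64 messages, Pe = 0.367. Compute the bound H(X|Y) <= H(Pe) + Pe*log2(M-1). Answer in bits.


H(Pe) = -Pe*log2(Pe) - (1-Pe)*log2(1-Pe) = -0.367*log2(0.367) - 0.633*log2(0.633) = 0.530736 + 0.417604 = 0.9483. Pe*log2(M-1) = 0.367*log2(63) = 2.193662. Bound = H(Pe) + Pe*log2(M-1) = 0.530736 + 0.417604 + 2.193662 = 3.142

3.142 bits


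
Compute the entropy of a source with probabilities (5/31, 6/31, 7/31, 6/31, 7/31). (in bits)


H = -sum(p_i * log2(p_i)). Terms: -(5/31)*log2(5/31) = 0.424559; -(6/31)*log2(6/31) = 0.458561; -(7/31)*log2(7/31) = 0.484771; -(6/31)*log2(6/31) = 0.458561; -(7/31)*log2(7/31) = 0.484771. H = 0.424559 + 0.458561 + 0.484771 + 0.458561 + 0.484771 = 2.3112

2.3112 bits


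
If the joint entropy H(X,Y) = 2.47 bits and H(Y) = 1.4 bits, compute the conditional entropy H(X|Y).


H(X|Y) = H(X,Y) - H(Y) = 2.47 - 1.4 = 1.07

1.07 bits


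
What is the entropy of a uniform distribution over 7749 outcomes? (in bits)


H = log2(n) = log2(7749) = 12.9198

12.9198 bits


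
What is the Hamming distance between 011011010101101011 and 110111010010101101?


Count differing positions: ^ . ^ ^ . . . . . ^ ^ ^ . . . ^ ^ . = 8 differences

8


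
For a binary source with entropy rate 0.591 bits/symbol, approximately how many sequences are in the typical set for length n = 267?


log2|A_typical| = nH = 267 * 0.591 = 157.797, so |A_typical| ~ 2^157.797 = 3.174e+47

3.174e+47


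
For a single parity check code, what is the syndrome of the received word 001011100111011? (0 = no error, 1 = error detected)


Syndrome = XOR of all bits = 0 XOR 0 XOR 1 XOR 0 XOR 1 XOR 1 XOR 1 XOR 0 XOR 0 XOR 1 XOR 1 XOR 1 XOR 0 XOR 1 XOR 1 = 1

1


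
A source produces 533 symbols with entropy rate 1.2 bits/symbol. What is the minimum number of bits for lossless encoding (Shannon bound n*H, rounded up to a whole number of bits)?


Minimum bits >= n * H = 533 * 1.2 = 639.6, rounded up to a whole number of bits = 640

640 bits


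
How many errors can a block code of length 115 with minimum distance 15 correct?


Correction capability = floor((d-1)/2) = floor((15-1)/2) = 7

7 errors


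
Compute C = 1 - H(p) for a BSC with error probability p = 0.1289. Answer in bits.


H(p) = -p*log2(p) - (1-p)*log2(1-p) = -0.1289*log2(0.1289) - 0.8711*log2(0.8711) = 0.380987 + 0.173427 = 0.5544. C = 1 - H(p) = 1 - 0.5544 = 0.4456

0.4456 bits


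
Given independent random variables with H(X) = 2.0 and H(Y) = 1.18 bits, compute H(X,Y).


For independent variables, H(X,Y) = H(X) + H(Y) = 2.0 + 1.18 = 3.18

3.18 bits


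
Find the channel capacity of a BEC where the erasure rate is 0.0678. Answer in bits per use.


C = 1 - epsilon = 1 - 0.0678 = 0.9322

0.9322 bits


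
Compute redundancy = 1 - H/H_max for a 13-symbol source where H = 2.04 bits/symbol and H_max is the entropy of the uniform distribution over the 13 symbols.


H_max = log2(K) = log2(13) = 3.7004 bits/symbol. Redundancy = 1 - H/H_max = 1 - 2.04/3.7004 = 1 - 0.5513 = 0.4487

0.4487


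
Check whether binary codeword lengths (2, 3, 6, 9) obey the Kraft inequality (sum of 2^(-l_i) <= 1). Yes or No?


Kraft sum = sum(2^(-l_i)) = 0.3926, need <= 1. Result: satisfied (a binary prefix-free code with these lengths exists)

Yes


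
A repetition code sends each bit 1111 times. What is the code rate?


Rate = k/n = 1/1111

1/1111


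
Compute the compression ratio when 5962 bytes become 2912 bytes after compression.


Ratio = original / compressed = 5962 / 2912 = 2.0474

2.0474


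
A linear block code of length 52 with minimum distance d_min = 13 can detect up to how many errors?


Detection capability = d_min - 1 = 13 - 1 = 12

12 errors


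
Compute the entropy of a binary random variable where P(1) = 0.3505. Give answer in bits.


H = -p*log2(p) - (1-p)*log2(1-p). -0.3505*log2(0.3505) = 0.530136; -0.6495*log2(0.6495) = 0.404378. H = 0.530136 + 0.404378 = 0.9345

0.9345 bits


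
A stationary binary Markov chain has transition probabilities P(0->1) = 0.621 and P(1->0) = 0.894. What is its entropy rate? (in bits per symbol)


Stationary distribution: pi_0 = p10/(p01+p10) = 0.5901, pi_1 = 0.4099. Entropy rate H' = pi_0*H(p01) + pi_1*H(p10) = 0.5901*0.9573 + 0.4099*0.4877 = 0.7648

0.7648 bits/symbol


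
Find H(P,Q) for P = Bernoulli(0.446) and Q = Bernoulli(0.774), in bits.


H(P,Q) = -p*log2(q) - (1-p)*log2(1-q). -0.446*log2(0.774) = 0.164839; -0.554*log2(0.226) = 1.188665. H(P,Q) = 0.164839 + 1.188665 = 1.3535

1.3535 bits


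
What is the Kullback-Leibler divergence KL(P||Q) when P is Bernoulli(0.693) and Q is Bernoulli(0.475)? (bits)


KL = p*log2(p/q) + (1-p)*log2((1-p)/(1-q)) = 0.693*log2(0.693/0.475) + 0.307*log2(0.307/0.525) = 0.14

0.14 bits


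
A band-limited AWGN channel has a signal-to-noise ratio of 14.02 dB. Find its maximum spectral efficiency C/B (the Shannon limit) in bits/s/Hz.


SNR_linear = 10^(14.02/10) = 25.2348; C/B = log2(1 + SNR_linear) = log2(1 + 25.2348) = 4.7134

4.7134 bits/s/Hz


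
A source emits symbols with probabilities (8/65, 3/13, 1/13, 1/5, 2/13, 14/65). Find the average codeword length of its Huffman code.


Huffman construction (repeatedly merge the two least-probable nodes; each merge adds 1 bit to every symbol beneath it): 1/13 + 8/65 = 1/5; 2/13 + 1/5 = 23/65; 1/5 + 14/65 = 27/65; 3/13 + 23/65 = 38/65; 27/65 + 38/65 = 1. Resulting codeword lengths (in the order the probabilities were given): (3, 2, 3, 3, 3, 2). L_avg = sum(p_i * l_i) = 8/65*3 + 3/13*2 + 1/13*3 + 1/5*3 + 2/13*3 + 14/65*2 = 166/65 = 2.5538

2.5538 bits


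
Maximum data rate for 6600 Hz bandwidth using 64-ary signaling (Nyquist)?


Rate = 2 * B * log2(M) = 2 * 6600 * 6.0 = 79200.0

79200.0 bps


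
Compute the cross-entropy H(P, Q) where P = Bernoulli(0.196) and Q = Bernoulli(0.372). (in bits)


H(P,Q) = -p*log2(q) - (1-p)*log2(1-q). -0.196*log2(0.372) = 0.279619; -0.804*log2(0.628) = 0.539615. H(P,Q) = 0.279619 + 0.539615 = 0.8192

0.8192 bits


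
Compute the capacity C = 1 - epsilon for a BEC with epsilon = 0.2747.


C = 1 - epsilon = 1 - 0.2747 = 0.7253

0.7253 bits


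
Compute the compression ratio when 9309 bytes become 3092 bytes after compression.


Ratio = original / compressed = 9309 / 3092 = 3.0107

3.0107


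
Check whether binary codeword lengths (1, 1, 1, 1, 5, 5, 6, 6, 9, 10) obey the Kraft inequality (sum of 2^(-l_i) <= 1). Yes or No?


Kraft sum = sum(2^(-l_i)) = 2.0967, need <= 1. Result: violated (a binary prefix-free code with these lengths cannot exist)

No


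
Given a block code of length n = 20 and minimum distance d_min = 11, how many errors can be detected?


Detection capability = d_min - 1 = 11 - 1 = 10

10 errors


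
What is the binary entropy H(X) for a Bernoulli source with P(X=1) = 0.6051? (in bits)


H = -p*log2(p) - (1-p)*log2(1-p). -0.6051*log2(0.6051) = 0.438549; -0.3949*log2(0.3949) = 0.529340. H = 0.438549 + 0.529340 = 0.9679

0.9679 bits


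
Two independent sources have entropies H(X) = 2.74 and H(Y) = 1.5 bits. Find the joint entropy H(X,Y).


For independent variables, H(X,Y) = H(X) + H(Y) = 2.74 + 1.5 = 4.24

4.24 bits


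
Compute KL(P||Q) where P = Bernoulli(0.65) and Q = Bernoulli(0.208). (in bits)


KL = p*log2(p/q) + (1-p)*log2((1-p)/(1-q)) = 0.65*log2(0.65/0.208) + 0.35*log2(0.35/0.792) = 0.6562

0.6562 bits


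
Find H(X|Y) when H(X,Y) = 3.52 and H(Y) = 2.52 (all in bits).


H(X|Y) = H(X,Y) - H(Y) = 3.52 - 2.52 = 1.0

1.0 bits


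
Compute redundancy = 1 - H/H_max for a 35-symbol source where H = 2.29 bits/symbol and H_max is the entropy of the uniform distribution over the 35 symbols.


H_max = log2(K) = log2(35) = 5.1293 bits/symbol. Redundancy = 1 - H/H_max = 1 - 2.29/5.1293 = 1 - 0.4465 = 0.5535

0.5535


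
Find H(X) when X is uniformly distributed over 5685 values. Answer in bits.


H = log2(n) = log2(5685) = 12.4729

12.4729 bits


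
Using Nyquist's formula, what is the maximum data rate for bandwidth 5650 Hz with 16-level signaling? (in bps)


Rate = 2 * B * log2(M) = 2 * 5650 * 4.0 = 45200.0

45200.0 bps


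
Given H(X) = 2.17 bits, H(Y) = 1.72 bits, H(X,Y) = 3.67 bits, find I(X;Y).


I(X;Y) = H(X) + H(Y) - H(X,Y) = 2.17 + 1.72 - 3.67 = 0.22

0.22 bits


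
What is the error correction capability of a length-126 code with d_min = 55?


Correction capability = floor((d-1)/2) = floor((55-1)/2) = 27

27 errors


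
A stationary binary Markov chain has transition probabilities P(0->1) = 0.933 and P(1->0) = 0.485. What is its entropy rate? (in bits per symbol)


Stationary distribution: pi_0 = p10/(p01+p10) = 0.342, pi_1 = 0.658. Entropy rate H' = pi_0*H(p01) + pi_1*H(p10) = 0.342*0.3546 + 0.658*0.9994 = 0.7788

0.7788 bits/symbol


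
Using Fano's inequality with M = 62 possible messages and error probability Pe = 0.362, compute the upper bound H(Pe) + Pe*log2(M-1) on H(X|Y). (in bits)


H(Pe) = -Pe*log2(Pe) - (1-Pe)*log2(1-Pe) = -0.362*log2(0.362) - 0.638*log2(0.638) = 0.530670 + 0.413661 = 0.9443. Pe*log2(M-1) = 0.362*log2(61) = 2.146927. Bound = H(Pe) + Pe*log2(M-1) = 0.530670 + 0.413661 + 2.146927 = 3.0913

3.0913 bits


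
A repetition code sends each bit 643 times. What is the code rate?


Rate = k/n = 1/643

1/643


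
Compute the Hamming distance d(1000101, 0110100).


Count differing positions: ^ ^ ^ . . . ^ = 4 differences

4


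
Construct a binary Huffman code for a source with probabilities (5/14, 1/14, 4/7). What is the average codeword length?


Huffman construction (repeatedly merge the two least-probable nodes; each merge adds 1 bit to every symbol beneath it): 1/14 + 5/14 = 3/7; 3/7 + 4/7 = 1. Resulting codeword lengths (in the order the probabilities were given): (2, 2, 1). L_avg = sum(p_i * l_i) = 5/14*2 + 1/14*2 + 4/7*1 = 10/7 = 1.4286

1.4286 bits


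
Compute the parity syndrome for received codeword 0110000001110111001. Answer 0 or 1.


Syndrome = XOR of all bits = 0 XOR 1 XOR 1 XOR 0 XOR 0 XOR 0 XOR 0 XOR 0 XOR 0 XOR 1 XOR 1 XOR 1 XOR 0 XOR 1 XOR 1 XOR 1 XOR 0 XOR 0 XOR 1 = 1

1


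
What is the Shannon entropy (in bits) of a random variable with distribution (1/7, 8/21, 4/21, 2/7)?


H = -sum(p_i * log2(p_i)). Terms: -(1/7)*log2(1/7) = 0.401051; -(8/21)*log2(8/21) = 0.530407; -(4/21)*log2(4/21) = 0.455680; -(2/7)*log2(2/7) = 0.516387. H = 0.401051 + 0.530407 + 0.455680 + 0.516387 = 1.9035

1.9035 bits


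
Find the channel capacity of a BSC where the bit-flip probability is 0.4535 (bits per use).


H(p) = -p*log2(p) - (1-p)*log2(1-p) = -0.4535*log2(0.4535) - 0.5465*log2(0.5465) = 0.517364 + 0.476388 = 0.9938. C = 1 - H(p) = 1 - 0.9938 = 0.0062

0.0062 bits


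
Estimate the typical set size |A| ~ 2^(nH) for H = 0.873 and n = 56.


log2|A_typical| = nH = 56 * 0.873 = 48.888, so |A_typical| ~ 2^48.888 = 5.209e+14

5.209e+14


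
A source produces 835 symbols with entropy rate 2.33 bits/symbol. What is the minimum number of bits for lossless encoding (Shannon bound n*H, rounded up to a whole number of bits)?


Minimum bits >= n * H = 835 * 2.33 = 1945.55, rounded up to a whole number of bits = 1946

1946 bits


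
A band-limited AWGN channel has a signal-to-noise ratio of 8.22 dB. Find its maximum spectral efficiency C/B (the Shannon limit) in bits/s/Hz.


SNR_linear = 10^(8.22/10) = 6.6374; C/B = log2(1 + SNR_linear) = log2(1 + 6.6374) = 2.9331

2.9331 bits/s/Hz


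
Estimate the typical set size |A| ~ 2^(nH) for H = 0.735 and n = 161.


log2|A_typical| = nH = 161 * 0.735 = 118.335, so |A_typical| ~ 2^118.335 = 4.192e+35

4.192e+35


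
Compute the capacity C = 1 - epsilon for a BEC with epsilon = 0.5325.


C = 1 - epsilon = 1 - 0.5325 = 0.4675

0.4675 bits


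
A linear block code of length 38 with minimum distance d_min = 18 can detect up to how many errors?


Detection capability = d_min - 1 = 18 - 1 = 17

17 errors


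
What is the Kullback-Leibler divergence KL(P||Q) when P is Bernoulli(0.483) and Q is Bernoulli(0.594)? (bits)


KL = p*log2(p/q) + (1-p)*log2((1-p)/(1-q)) = 0.483*log2(0.483/0.594) + 0.517*log2(0.517/0.406) = 0.0361

0.0361 bits


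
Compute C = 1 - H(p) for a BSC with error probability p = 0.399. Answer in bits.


H(p) = -p*log2(p) - (1-p)*log2(1-p) = -0.399*log2(0.399) - 0.601*log2(0.601) = 0.528890 + 0.441472 = 0.9704. C = 1 - H(p) = 1 - 0.9704 = 0.0296

0.0296 bits


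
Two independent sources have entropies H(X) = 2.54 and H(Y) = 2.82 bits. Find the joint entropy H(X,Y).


For independent variables, H(X,Y) = H(X) + H(Y) = 2.54 + 2.82 = 5.36

5.36 bits


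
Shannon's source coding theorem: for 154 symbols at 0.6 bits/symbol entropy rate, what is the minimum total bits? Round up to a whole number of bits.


Minimum bits >= n * H = 154 * 0.6 = 92.4, rounded up to a whole number of bits = 93

93 bits


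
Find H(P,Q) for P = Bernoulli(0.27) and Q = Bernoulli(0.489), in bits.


H(P,Q) = -p*log2(q) - (1-p)*log2(1-q). -0.27*log2(0.489) = 0.278665; -0.73*log2(0.511) = 0.707082. H(P,Q) = 0.278665 + 0.707082 = 0.9857

0.9857 bits


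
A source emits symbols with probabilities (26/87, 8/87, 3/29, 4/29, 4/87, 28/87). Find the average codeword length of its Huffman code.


Huffman construction (repeatedly merge the two least-probable nodes; each merge adds 1 bit to every symbol beneath it): 4/87 + 8/87 = 4/29; 3/29 + 4/29 = 7/29; 4/29 + 7/29 = 11/29; 26/87 + 28/87 = 18/29; 11/29 + 18/29 = 1. Resulting codeword lengths (in the order the probabilities were given): (2, 3, 3, 3, 3, 2). L_avg = sum(p_i * l_i) = 26/87*2 + 8/87*3 + 3/29*3 + 4/29*3 + 4/87*3 + 28/87*2 = 69/29 = 2.3793

2.3793 bits


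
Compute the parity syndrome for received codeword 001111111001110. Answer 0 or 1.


Syndrome = XOR of all bits = 0 XOR 0 XOR 1 XOR 1 XOR 1 XOR 1 XOR 1 XOR 1 XOR 1 XOR 0 XOR 0 XOR 1 XOR 1 XOR 1 XOR 0 = 0

0


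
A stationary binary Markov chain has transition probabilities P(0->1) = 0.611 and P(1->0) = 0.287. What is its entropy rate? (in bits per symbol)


Stationary distribution: pi_0 = p10/(p01+p10) = 0.3196, pi_1 = 0.6804. Entropy rate H' = pi_0*H(p01) + pi_1*H(p10) = 0.3196*0.9642 + 0.6804*0.8648 = 0.8966

0.8966 bits/symbol


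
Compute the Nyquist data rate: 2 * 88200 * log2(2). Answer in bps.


Rate = 2 * B * log2(M) = 2 * 88200 * 1.0 = 176400.0

176400.0 bps


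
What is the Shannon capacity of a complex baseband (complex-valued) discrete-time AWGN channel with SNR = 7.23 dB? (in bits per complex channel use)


SNR_linear = 10^(7.23/10) = 5.2845; C = log2(1 + SNR_linear) = log2(1 + 5.2845) = 2.6518

2.6518 bits/channel use


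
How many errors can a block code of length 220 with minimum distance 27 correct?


Correction capability = floor((d-1)/2) = floor((27-1)/2) = 13

13 errors


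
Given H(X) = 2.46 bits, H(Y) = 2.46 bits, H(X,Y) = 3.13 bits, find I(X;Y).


I(X;Y) = H(X) + H(Y) - H(X,Y) = 2.46 + 2.46 - 3.13 = 1.79

1.79 bits


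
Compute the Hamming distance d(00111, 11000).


Count differing positions: ^ ^ ^ ^ ^ = 5 differences

5


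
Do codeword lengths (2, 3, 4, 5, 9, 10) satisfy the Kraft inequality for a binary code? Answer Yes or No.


Kraft sum = sum(2^(-l_i)) = 0.4717, need <= 1. Result: satisfied (a binary prefix-free code with these lengths exists)

Yes


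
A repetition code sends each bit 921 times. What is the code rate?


Rate = k/n = 1/921

1/921


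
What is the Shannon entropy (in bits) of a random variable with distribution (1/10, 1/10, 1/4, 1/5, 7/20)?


H = -sum(p_i * log2(p_i)). Terms: -(1/10)*log2(1/10) = 0.332193; -(1/10)*log2(1/10) = 0.332193; -(1/4)*log2(1/4) = 0.500000; -(1/5)*log2(1/5) = 0.464386; -(7/20)*log2(7/20) = 0.530101. H = 0.332193 + 0.332193 + 0.500000 + 0.464386 + 0.530101 = 2.1589

2.1589 bits


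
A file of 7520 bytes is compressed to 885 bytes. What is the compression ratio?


Ratio = original / compressed = 7520 / 885 = 8.4972

8.4972


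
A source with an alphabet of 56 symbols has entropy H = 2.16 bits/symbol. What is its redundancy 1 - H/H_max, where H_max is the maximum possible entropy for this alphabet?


H_max = log2(K) = log2(56) = 5.8074 bits/symbol. Redundancy = 1 - H/H_max = 1 - 2.16/5.8074 = 1 - 0.3719 = 0.6281

0.6281


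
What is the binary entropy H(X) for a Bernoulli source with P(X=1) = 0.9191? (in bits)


H = -p*log2(p) - (1-p)*log2(1-p). -0.9191*log2(0.9191) = 0.111860; -0.0809*log2(0.0809) = 0.293482. H = 0.111860 + 0.293482 = 0.4053

0.4053 bits


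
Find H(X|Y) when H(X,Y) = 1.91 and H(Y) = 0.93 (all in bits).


H(X|Y) = H(X,Y) - H(Y) = 1.91 - 0.93 = 0.98

0.98 bits


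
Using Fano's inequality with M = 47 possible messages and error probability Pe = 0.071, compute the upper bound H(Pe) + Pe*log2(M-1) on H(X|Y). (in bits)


H(Pe) = -Pe*log2(Pe) - (1-Pe)*log2(1-Pe) = -0.071*log2(0.071) - 0.929*log2(0.929) = 0.270939 + 0.098706 = 0.3696. Pe*log2(M-1) = 0.071*log2(46) = 0.392173. Bound = H(Pe) + Pe*log2(M-1) = 0.270939 + 0.098706 + 0.392173 = 0.7618

0.7618 bits


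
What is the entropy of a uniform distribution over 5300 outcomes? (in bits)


H = log2(n) = log2(5300) = 12.3718

12.3718 bits


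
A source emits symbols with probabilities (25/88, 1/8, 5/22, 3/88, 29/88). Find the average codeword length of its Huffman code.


Huffman construction (repeatedly merge the two least-probable nodes; each merge adds 1 bit to every symbol beneath it): 3/88 + 1/8 = 7/44; 7/44 + 5/22 = 17/44; 25/88 + 29/88 = 27/44; 17/44 + 27/44 = 1. Resulting codeword lengths (in the order the probabilities were given): (2, 3, 2, 3, 2). L_avg = sum(p_i * l_i) = 25/88*2 + 1/8*3 + 5/22*2 + 3/88*3 + 29/88*2 = 95/44 = 2.1591

2.1591 bits


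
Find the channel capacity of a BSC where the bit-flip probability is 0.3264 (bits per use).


H(p) = -p*log2(p) - (1-p)*log2(1-p) = -0.3264*log2(0.3264) - 0.6736*log2(0.6736) = 0.527230 + 0.383976 = 0.9112. C = 1 - H(p) = 1 - 0.9112 = 0.0888

0.0888 bits


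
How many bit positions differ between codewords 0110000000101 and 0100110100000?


Count differing positions: . . ^ . ^ ^ . ^ . . ^ . ^ = 6 differences

6


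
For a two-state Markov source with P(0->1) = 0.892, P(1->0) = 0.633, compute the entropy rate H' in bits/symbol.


Stationary distribution: pi_0 = p10/(p01+p10) = 0.4151, pi_1 = 0.5849. Entropy rate H' = pi_0*H(p01) + pi_1*H(p10) = 0.4151*0.4939 + 0.5849*0.9483 = 0.7597

0.7597 bits/symbol


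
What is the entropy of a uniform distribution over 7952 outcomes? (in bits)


H = log2(n) = log2(7952) = 12.9571

12.9571 bits


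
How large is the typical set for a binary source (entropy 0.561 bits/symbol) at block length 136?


log2|A_typical| = nH = 136 * 0.561 = 76.296, so |A_typical| ~ 2^76.296 = 9.277e+22

9.277e+22


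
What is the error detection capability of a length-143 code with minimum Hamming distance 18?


Detection capability = d_min - 1 = 18 - 1 = 17

17 errors


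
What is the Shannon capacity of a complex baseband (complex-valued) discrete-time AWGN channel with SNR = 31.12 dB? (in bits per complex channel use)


SNR_linear = 10^(31.12/10) = 1294.1958; C = log2(1 + SNR_linear) = log2(1 + 1294.1958) = 10.339

10.339 bits/channel use


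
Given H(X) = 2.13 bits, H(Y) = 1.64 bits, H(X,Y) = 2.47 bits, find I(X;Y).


I(X;Y) = H(X) + H(Y) - H(X,Y) = 2.13 + 1.64 - 2.47 = 1.3

1.3 bits


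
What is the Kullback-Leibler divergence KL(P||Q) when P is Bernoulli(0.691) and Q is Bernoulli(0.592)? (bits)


KL = p*log2(p/q) + (1-p)*log2((1-p)/(1-q)) = 0.691*log2(0.691/0.592) + 0.309*log2(0.309/0.408) = 0.0303

0.0303 bits


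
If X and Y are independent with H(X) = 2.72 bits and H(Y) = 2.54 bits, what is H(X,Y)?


For independent variables, H(X,Y) = H(X) + H(Y) = 2.72 + 2.54 = 5.26

5.26 bits


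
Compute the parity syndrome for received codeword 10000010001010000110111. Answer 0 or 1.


Syndrome = XOR of all bits = 1 XOR 0 XOR 0 XOR 0 XOR 0 XOR 0 XOR 1 XOR 0 XOR 0 XOR 0 XOR 1 XOR 0 XOR 1 XOR 0 XOR 0 XOR 0 XOR 0 XOR 1 XOR 1 XOR 0 XOR 1 XOR 1 XOR 1 = 1

1


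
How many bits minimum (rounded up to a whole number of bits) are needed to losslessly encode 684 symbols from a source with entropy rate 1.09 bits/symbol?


Minimum bits >= n * H = 684 * 1.09 = 745.56, rounded up to a whole number of bits = 746

746 bits


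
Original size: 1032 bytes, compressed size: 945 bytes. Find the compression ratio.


Ratio = original / compressed = 1032 / 945 = 1.0921

1.0921


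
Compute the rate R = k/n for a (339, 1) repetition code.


Rate = k/n = 1/339

1/339


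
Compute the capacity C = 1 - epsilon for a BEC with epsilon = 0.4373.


C = 1 - epsilon = 1 - 0.4373 = 0.5627

0.5627 bits


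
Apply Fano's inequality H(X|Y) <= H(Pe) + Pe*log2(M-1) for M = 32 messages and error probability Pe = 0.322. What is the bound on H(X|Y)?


H(Pe) = -Pe*log2(Pe) - (1-Pe)*log2(1-Pe) = -0.322*log2(0.322) - 0.678*log2(0.678) = 0.526427 + 0.380116 = 0.9065. Pe*log2(M-1) = 0.322*log2(31) = 1.595251. Bound = H(Pe) + Pe*log2(M-1) = 0.526427 + 0.380116 + 1.595251 = 2.5018

2.5018 bits


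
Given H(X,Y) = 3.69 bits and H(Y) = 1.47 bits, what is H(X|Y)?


H(X|Y) = H(X,Y) - H(Y) = 3.69 - 1.47 = 2.22

2.22 bits


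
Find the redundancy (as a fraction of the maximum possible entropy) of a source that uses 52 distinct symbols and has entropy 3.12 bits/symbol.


H_max = log2(K) = log2(52) = 5.7004 bits/symbol. Redundancy = 1 - H/H_max = 1 - 3.12/5.7004 = 1 - 0.5473 = 0.4527

0.4527


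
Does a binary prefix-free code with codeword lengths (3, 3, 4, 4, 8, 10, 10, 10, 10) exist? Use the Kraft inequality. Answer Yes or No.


Kraft sum = sum(2^(-l_i)) = 0.3828, need <= 1. Result: satisfied (a binary prefix-free code with these lengths exists)

Yes


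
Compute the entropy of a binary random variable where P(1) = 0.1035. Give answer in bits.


H = -p*log2(p) - (1-p)*log2(1-p). -0.1035*log2(0.1035) = 0.338683; -0.8965*log2(0.8965) = 0.141310. H = 0.338683 + 0.141310 = 0.48

0.48 bits


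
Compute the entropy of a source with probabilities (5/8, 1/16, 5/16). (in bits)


H = -sum(p_i * log2(p_i)). Terms: -(5/8)*log2(5/8) = 0.423795; -(1/16)*log2(1/16) = 0.250000; -(5/16)*log2(5/16) = 0.524397. H = 0.423795 + 0.250000 + 0.524397 = 1.1982

1.1982 bits


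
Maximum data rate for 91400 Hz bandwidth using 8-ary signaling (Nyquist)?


Rate = 2 * B * log2(M) = 2 * 91400 * 3.0 = 548400.0

548400.0 bps


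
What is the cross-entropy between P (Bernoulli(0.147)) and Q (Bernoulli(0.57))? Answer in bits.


H(P,Q) = -p*log2(q) - (1-p)*log2(1-q). -0.147*log2(0.57) = 0.119212; -0.853*log2(0.43) = 1.038605. H(P,Q) = 0.119212 + 1.038605 = 1.1578

1.1578 bits


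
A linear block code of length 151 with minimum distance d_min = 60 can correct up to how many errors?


Correction capability = floor((d-1)/2) = floor((60-1)/2) = 29

29 errors


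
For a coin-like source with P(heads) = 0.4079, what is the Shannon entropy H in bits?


H = -p*log2(p) - (1-p)*log2(1-p). -0.4079*log2(0.4079) = 0.527705; -0.5921*log2(0.5921) = 0.447679. H = 0.527705 + 0.447679 = 0.9754

0.9754 bits


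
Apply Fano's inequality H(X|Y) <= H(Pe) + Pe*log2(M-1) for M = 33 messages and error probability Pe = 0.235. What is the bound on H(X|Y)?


H(Pe) = -Pe*log2(Pe) - (1-Pe)*log2(1-Pe) = -0.235*log2(0.235) - 0.765*log2(0.765) = 0.490978 + 0.295648 = 0.7866. Pe*log2(M-1) = 0.235*log2(32) = 1.175000. Bound = H(Pe) + Pe*log2(M-1) = 0.490978 + 0.295648 + 1.175000 = 1.9616

1.9616 bits


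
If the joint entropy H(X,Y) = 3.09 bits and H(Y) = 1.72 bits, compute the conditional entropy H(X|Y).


H(X|Y) = H(X,Y) - H(Y) = 3.09 - 1.72 = 1.37

1.37 bits


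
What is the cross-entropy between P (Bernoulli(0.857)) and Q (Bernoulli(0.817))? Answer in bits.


H(P,Q) = -p*log2(q) - (1-p)*log2(1-q). -0.857*log2(0.817) = 0.249894; -0.143*log2(0.183) = 0.350362. H(P,Q) = 0.249894 + 0.350362 = 0.6003

0.6003 bits


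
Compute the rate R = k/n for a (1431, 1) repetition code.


Rate = k/n = 1/1431

1/1431


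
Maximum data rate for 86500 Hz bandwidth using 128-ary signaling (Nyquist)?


Rate = 2 * B * log2(M) = 2 * 86500 * 7.0 = 1211000.0

1211000.0 bps


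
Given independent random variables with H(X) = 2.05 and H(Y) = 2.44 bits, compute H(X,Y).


For independent variables, H(X,Y) = H(X) + H(Y) = 2.05 + 2.44 = 4.49

4.49 bits


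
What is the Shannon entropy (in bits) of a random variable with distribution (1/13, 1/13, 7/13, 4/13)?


H = -sum(p_i * log2(p_i)). Terms: -(1/13)*log2(1/13) = 0.284649; -(1/13)*log2(1/13) = 0.284649; -(7/13)*log2(7/13) = 0.480892; -(4/13)*log2(4/13) = 0.523212. H = 0.284649 + 0.284649 + 0.480892 + 0.523212 = 1.5734

1.5734 bits


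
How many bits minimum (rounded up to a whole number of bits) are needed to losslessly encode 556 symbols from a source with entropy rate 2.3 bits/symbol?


Minimum bits >= n * H = 556 * 2.3 = 1278.8, rounded up to a whole number of bits = 1279

1279 bits


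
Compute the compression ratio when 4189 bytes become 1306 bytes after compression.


Ratio = original / compressed = 4189 / 1306 = 3.2075

3.2075


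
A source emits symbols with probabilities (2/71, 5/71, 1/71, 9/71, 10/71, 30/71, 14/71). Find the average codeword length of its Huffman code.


Huffman construction (repeatedly merge the two least-probable nodes; each merge adds 1 bit to every symbol beneath it): 1/71 + 2/71 = 3/71; 3/71 + 5/71 = 8/71; 8/71 + 9/71 = 17/71; 10/71 + 14/71 = 24/71; 17/71 + 24/71 = 41/71; 30/71 + 41/71 = 1. Resulting codeword lengths (in the order the probabilities were given): (5, 4, 5, 3, 3, 1, 3). L_avg = sum(p_i * l_i) = 2/71*5 + 5/71*4 + 1/71*5 + 9/71*3 + 10/71*3 + 30/71*1 + 14/71*3 = 164/71 = 2.3099

2.3099 bits
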